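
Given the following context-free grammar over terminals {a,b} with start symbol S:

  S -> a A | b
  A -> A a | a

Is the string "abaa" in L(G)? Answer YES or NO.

CNF form of G:
  S -> T0 A | b
  A -> A T0 | a
  T0 -> a

Fill CYK table bottom-up:
  [0..0]={A,T0}  "a"  orig:{A}
  [1..1]={S}  "b"
  [2..2]={A,T0}  "a"  orig:{A}
  [3..3]={A,T0}  "a"  orig:{A}
  [0..1]=∅  "ab"
  [1..2]=∅  "ba"
  [2..3]={A,S}  "aa"
  [0..2]=∅  "aba"
  [1..3]=∅  "baa"
  [0..3]=∅  "abaa"

S ∉ T[0,3] ⇒ NO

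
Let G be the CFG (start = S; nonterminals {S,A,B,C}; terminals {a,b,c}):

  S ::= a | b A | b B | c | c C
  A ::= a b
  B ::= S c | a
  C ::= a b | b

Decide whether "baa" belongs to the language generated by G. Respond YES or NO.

CNF form of G:
  S -> T1 A | T1 B | T2 C | a | c
  A -> T0 T1
  B -> S T2 | a
  C -> T0 T1 | b
  T0 -> a
  T1 -> b
  T2 -> c

CYK table (by increasing span):
  T[0,0] 'b' = {C,T1}  orig:{C}
  T[1,1] 'a' = {B,S,T0}  orig:{B,S}
  T[2,2] 'a' = {B,S,T0}  orig:{B,S}
  T[0,1] 'ba' = {S}
  T[1,2] 'aa' = ∅
  T[0,2] 'baa' = ∅

S ∉ T[0,2] ⇒ NO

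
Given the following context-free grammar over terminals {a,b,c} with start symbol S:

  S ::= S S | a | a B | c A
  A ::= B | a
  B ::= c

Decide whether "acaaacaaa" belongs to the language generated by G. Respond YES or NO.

Convert to CNF:
  S -> S S | T0 B | T1 A | a
  A -> a | c
  B -> c
  T0 -> a
  T1 -> c

CYK table (by increasing span):
  cell(0,0) a: {A,S,T0}  orig:{A,S}
  cell(1,1) c: {A,B,T1}  orig:{A,B}
  cell(2,2) a: {A,S,T0}  orig:{A,S}
  cell(3,3) a: {A,S,T0}  orig:{A,S}
  cell(4,4) a: {A,S,T0}  orig:{A,S}
  cell(5,5) c: {A,B,T1}  orig:{A,B}
  cell(6,6) a: {A,S,T0}  orig:{A,S}
  cell(7,7) a: {A,S,T0}  orig:{A,S}
  cell(8,8) a: {A,S,T0}  orig:{A,S}
  cell(0,1) ac: {S}
  cell(1,2) ca: {S}
  cell(2,3) aa: {S}
  cell(3,4) aa: {S}
  cell(4,5) ac: {S}
  cell(5,6) ca: {S}
  cell(6,7) aa: {S}
  cell(7,8) aa: {S}
  cell(0,2) aca: {S}
  cell(1,3) caa: {S}
  cell(2,4) aaa: {S}
  cell(3,5) aac: {S}
  cell(4,6) aca: {S}
  cell(5,7) caa: {S}
  cell(6,8) aaa: {S}
  cell(0,3) acaa: {S}
  cell(1,4) caaa: {S}
  cell(2,5) aaac: {S}
  cell(3,6) aaca: {S}
  cell(4,7) acaa: {S}
  cell(5,8) caaa: {S}
  cell(0,4) acaaa: {S}
  cell(1,5) caaac: {S}
  cell(2,6) aaaca: {S}
  cell(3,7) aacaa: {S}
  cell(4,8) acaaa: {S}
  cell(0,5) acaaac: {S}
  cell(1,6) caaaca: {S}
  cell(2,7) aaacaa: {S}
  cell(3,8) aacaaa: {S}
  cell(0,6) acaaaca: {S}
  cell(1,7) caaacaa: {S}
  cell(2,8) aaacaaa: {S}
  cell(0,7) acaaacaa: {S}
  cell(1,8) caaacaaa: {S}
  cell(0,8) acaaacaaa: {S}

S ∈ T[0,8] ⇒ YES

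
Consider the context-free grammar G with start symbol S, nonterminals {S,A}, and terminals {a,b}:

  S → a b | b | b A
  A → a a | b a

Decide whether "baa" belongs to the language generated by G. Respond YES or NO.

CNF form of G:
  S -> T0 T1 | T1 A | b
  A -> T0 T0 | T1 T0
  T0 -> a
  T1 -> b

CYK fill:
  cell(0,0) b: {S,T1}  orig:{S}
  cell(1,1) a: {T0}  orig:{}
  cell(2,2) a: {T0}  orig:{}
  cell(0,1) ba: {A}
  cell(1,2) aa: {A}
  cell(0,2) baa: {S}

S ∈ T[0,2] ⇒ YES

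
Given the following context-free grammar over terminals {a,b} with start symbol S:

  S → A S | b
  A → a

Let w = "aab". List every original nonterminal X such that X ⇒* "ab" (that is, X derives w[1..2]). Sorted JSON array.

CNF form of G:
  S -> A S | b
  A -> a

CYK table (by increasing span) — only the sub-triangle for w[1..2]:
  T[1,1] 'a' = {A}
  T[2,2] 'b' = {S}
  T[1,2] 'ab' = {S}

Original NTs in T[1,2] deriving "ab": ["S"]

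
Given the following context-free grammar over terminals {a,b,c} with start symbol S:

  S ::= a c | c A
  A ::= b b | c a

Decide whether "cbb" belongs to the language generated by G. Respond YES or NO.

Convert to CNF:
  S -> T1 A | T2 T1
  A -> T0 T0 | T1 T2
  T0 -> b
  T1 -> c
  T2 -> a

CYK fill:
  cell(0,0) c: {T1}  orig:{}
  cell(1,1) b: {T0}  orig:{}
  cell(2,2) b: {T0}  orig:{}
  cell(0,1) cb: ∅
  cell(1,2) bb: {A}
  cell(0,2) cbb: {S}

S ∈ T[0,2] ⇒ YES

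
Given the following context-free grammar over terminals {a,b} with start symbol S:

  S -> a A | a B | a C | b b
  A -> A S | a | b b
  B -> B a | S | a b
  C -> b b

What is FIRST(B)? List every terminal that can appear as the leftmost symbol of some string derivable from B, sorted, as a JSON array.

Compute FIRST by fixpoint:
pass 1:
  A via A→a: +{a}
  A via A→b b: +{b}
  B via B→a b: +{a}
  C via C→b b: +{b}
  S via S→a A: +{a}
  S via S→b b: +{b}
  FIRST[S]={a,b}  FIRST[A]={a,b}  FIRST[B]={a}  FIRST[C]={b}
pass 2:
  B via B→S: +{b}
  FIRST[S]={a,b}  FIRST[A]={a,b}  FIRST[B]={a,b}  FIRST[C]={b}
pass 3: (no change)
  FIRST[S]={a,b}  FIRST[A]={a,b}  FIRST[B]={a,b}  FIRST[C]={b}

FIRST(B) = ["a", "b"]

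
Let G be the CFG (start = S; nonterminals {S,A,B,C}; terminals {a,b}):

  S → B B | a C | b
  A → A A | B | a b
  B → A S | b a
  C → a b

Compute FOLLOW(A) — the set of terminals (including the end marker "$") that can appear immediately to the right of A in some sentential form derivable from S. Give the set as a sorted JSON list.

FIRST sets, iterate to fixpoint:
round 1:
  A via A→a b: +{a}
  B via B→A S: +{a}
  B via B→b a: +{b}
  C via C→a b: +{a}
  S via S→B B: +{a,b}
  S: {a,b}  A: {a}  B: {a,b}  C: {a}
round 2:
  A via A→B: +{b}
  S: {a,b}  A: {a,b}  B: {a,b}  C: {a}
round 3: — fixpoint
  S: {a,b}  A: {a,b}  B: {a,b}  C: {a}

Compute FOLLOW by fixpoint:
initialize: $ ∈ FOLLOW(S)
[1]
  A→A A: FOLLOW(A) ⊇ FIRST(A) = {a,b}; new: +{a,b}
  A→B: FOLLOW(B) ⊇ FOLLOW(A) ⊇ {a,b}; new: +{a,b}
  B→A S: FOLLOW(S) ⊇ FOLLOW(B) ⊇ {a,b}; new: +{a,b}
  S→B B: FOLLOW(B) ⊇ FOLLOW(S) ⊇ {$,a,b}; new: +{$}
  S→a C: FOLLOW(C) ⊇ FOLLOW(S) ⊇ {$,a,b}; new: +{$,a,b}
  FOLLOW[S]={$,a,b}  FOLLOW[A]={a,b}  FOLLOW[B]={$,a,b}  FOLLOW[C]={$,a,b}
[2] — fixpoint
  FOLLOW[S]={$,a,b}  FOLLOW[A]={a,b}  FOLLOW[B]={$,a,b}  FOLLOW[C]={$,a,b}

FOLLOW(A) = ["a", "b"]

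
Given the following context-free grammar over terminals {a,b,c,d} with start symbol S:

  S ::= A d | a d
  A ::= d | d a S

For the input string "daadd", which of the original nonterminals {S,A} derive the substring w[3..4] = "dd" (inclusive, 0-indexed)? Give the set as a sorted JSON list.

Convert to CNF:
  S -> A T0 | T1 T0
  A -> T0 X2 | d
  T0 -> d
  T1 -> a
  X2 -> T1 S

Fill CYK table bottom-up, restricted to cells inside w[3..4]:
  T[3,3] 'd' = {A,T0}  orig:{A}
  T[4,4] 'd' = {A,T0}  orig:{A}
  T[3,4] 'dd' = {S}

Original NTs in T[3,4] deriving "dd": ["S"]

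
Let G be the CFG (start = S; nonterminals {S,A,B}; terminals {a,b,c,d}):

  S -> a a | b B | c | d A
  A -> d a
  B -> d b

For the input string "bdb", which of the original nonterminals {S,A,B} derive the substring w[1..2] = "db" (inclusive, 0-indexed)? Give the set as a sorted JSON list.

Convert to CNF:
  S -> T0 A | T1 T1 | T2 B | c
  A -> T0 T1
  B -> T0 T2
  T0 -> d
  T1 -> a
  T2 -> b

Fill CYK table bottom-up (cells [i..j] with 1 ≤ i ≤ j ≤ 2 only):
  T[1,1] 'd' = {T0}  orig:{}
  T[2,2] 'b' = {T2}  orig:{}
  T[1,2] 'db' = {B}

Original NTs in T[1,2] deriving "db": ["B"]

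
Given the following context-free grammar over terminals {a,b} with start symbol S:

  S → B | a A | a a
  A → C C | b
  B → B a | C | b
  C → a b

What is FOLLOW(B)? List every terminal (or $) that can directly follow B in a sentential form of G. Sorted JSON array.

FIRST iteration:
iter 1:
  A via A→b: +{b}
  B via B→b: +{b}
  C via C→a b: +{a}
  S via S→B: +{b}
  S via S→a A: +{a}
  FIRST[S]={a,b}  FIRST[A]={b}  FIRST[B]={b}  FIRST[C]={a}
iter 2:
  A via A→C C: +{a}
  B via B→C: +{a}
  FIRST[S]={a,b}  FIRST[A]={a,b}  FIRST[B]={a,b}  FIRST[C]={a}
iter 3: — fixpoint
  FIRST[S]={a,b}  FIRST[A]={a,b}  FIRST[B]={a,b}  FIRST[C]={a}

FOLLOW sets:
initialize: $ ∈ FOLLOW(S)
[1]
  A→C C: FOLLOW(C) ⊇ FIRST(C) = {a}; new: +{a}
  B→B a: FOLLOW(B) ⊇ FIRST(a) = {a}; new: +{a}
  S→B: FOLLOW(B) ⊇ FOLLOW(S) ⊇ {$}; new: +{$}
  S→a A: FOLLOW(A) ⊇ FOLLOW(S) ⊇ {$}; new: +{$}
  FOLLOW(S)={$}  FOLLOW(A)={$}  FOLLOW(B)={$,a}  FOLLOW(C)={a}
[2]
  A→C C: FOLLOW(C) ⊇ FOLLOW(A) ⊇ {$}; new: +{$}
  FOLLOW(S)={$}  FOLLOW(A)={$}  FOLLOW(B)={$,a}  FOLLOW(C)={$,a}
[3] (no change)
  FOLLOW(S)={$}  FOLLOW(A)={$}  FOLLOW(B)={$,a}  FOLLOW(C)={$,a}

FOLLOW(B) = ["$", "a"]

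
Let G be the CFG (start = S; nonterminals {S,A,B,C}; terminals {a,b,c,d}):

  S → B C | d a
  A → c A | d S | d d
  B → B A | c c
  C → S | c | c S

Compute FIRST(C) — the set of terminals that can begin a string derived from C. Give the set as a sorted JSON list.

FIRST sets, iterate to fixpoint:
[1]
  A via A→c A: +{c}
  A via A→d S: +{d}
  B via B→c c: +{c}
  C via C→c: +{c}
  S via S→B C: +{c}
  S via S→d a: +{d}
  FIRST(S)={c,d}  FIRST(A)={c,d}  FIRST(B)={c}  FIRST(C)={c}
[2]
  C via C→S: +{d}
  FIRST(S)={c,d}  FIRST(A)={c,d}  FIRST(B)={c}  FIRST(C)={c,d}
[3] (stable)
  FIRST(S)={c,d}  FIRST(A)={c,d}  FIRST(B)={c}  FIRST(C)={c,d}

FIRST(C) = ["c", "d"]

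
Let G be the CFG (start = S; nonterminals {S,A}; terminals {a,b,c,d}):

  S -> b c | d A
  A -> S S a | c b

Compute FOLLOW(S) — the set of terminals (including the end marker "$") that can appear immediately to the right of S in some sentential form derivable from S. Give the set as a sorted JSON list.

Compute FIRST by fixpoint:
round 1:
  A via A→c b: +{c}
  S via S→b c: +{b}
  S via S→d A: +{d}
  FIRST[S]={b,d}  FIRST[A]={c}
round 2:
  A via A→S S a: +{b,d}
  FIRST[S]={b,d}  FIRST[A]={b,c,d}
round 3: done
  FIRST[S]={b,d}  FIRST[A]={b,c,d}

FOLLOW iteration:
seed FOLLOW(S) with $
round 1:
  A→S S a: FOLLOW(S) ⊇ FIRST(S) = {b,d}; new: +{b,d}
  A→S S a: FOLLOW(S) ⊇ FIRST(a) = {a}; new: +{a}
  S→d A: FOLLOW(A) ⊇ FOLLOW(S) ⊇ {$,a,b,d}; new: +{$,a,b,d}
  S: {$,a,b,d}  A: {$,a,b,d}
round 2: done
  S: {$,a,b,d}  A: {$,a,b,d}

FOLLOW(S) = ["$", "a", "b", "d"]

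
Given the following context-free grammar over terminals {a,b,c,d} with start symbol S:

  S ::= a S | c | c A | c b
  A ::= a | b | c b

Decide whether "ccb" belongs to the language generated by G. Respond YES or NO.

CNF form of G:
  S -> T0 A | T0 T1 | T2 S | c
  A -> T0 T1 | a | b
  T0 -> c
  T1 -> b
  T2 -> a

Fill CYK table bottom-up:
  T[0,0] 'c' = {S,T0}  orig:{S}
  T[1,1] 'c' = {S,T0}  orig:{S}
  T[2,2] 'b' = {A,T1}  orig:{A}
  T[0,1] 'cc' = ∅
  T[1,2] 'cb' = {A,S}
  T[0,2] 'ccb' = {S}

S ∈ T[0,2] ⇒ YES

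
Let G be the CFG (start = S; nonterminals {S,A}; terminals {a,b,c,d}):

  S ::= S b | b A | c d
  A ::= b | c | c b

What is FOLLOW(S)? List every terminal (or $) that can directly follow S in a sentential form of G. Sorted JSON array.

Compute FIRST by fixpoint:
iter 1:
  A via A→b: +{b}
  A via A→c: +{c}
  S via S→b A: +{b}
  S via S→c d: +{c}
  FIRST[S]={b,c}  FIRST[A]={b,c}
iter 2: done
  FIRST[S]={b,c}  FIRST[A]={b,c}

FOLLOW sets:
seed FOLLOW(S) with $
iter 1:
  S→S b: FOLLOW(S) ⊇ FIRST(b) = {b}; new: +{b}
  S→b A: FOLLOW(A) ⊇ FOLLOW(S) ⊇ {$,b}; new: +{$,b}
  FOLLOW[S]={$,b}  FOLLOW[A]={$,b}
iter 2: done
  FOLLOW[S]={$,b}  FOLLOW[A]={$,b}

FOLLOW(S) = ["$", "b"]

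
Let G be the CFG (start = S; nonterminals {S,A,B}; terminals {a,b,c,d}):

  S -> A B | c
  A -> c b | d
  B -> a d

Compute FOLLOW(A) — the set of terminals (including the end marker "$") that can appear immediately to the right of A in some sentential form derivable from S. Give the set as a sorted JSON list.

Compute FIRST by fixpoint:
round 1:
  A via A→c b: +{c}
  A via A→d: +{d}
  B via B→a d: +{a}
  S via S→A B: +{c,d}
  S: {c,d}  A: {c,d}  B: {a}
round 2: done
  S: {c,d}  A: {c,d}  B: {a}

FOLLOW sets:
initialize: $ ∈ FOLLOW(S)
round 1:
  S→A B: FOLLOW(A) ⊇ FIRST(B) = {a}; new: +{a}
  S→A B: FOLLOW(B) ⊇ FOLLOW(S) ⊇ {$}; new: +{$}
  FOLLOW(S)={$}  FOLLOW(A)={a}  FOLLOW(B)={$}
round 2: (no change)
  FOLLOW(S)={$}  FOLLOW(A)={a}  FOLLOW(B)={$}

FOLLOW(A) = ["a"]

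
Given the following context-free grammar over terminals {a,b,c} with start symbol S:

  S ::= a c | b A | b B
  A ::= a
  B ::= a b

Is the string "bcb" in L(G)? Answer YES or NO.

CNF form of G:
  S -> T0 T2 | T1 A | T1 B
  A -> a
  B -> T0 T1
  T0 -> a
  T1 -> b
  T2 -> c

CYK table (by increasing span):
  [0..0]={T1}  "b"  orig:{}
  [1..1]={T2}  "c"  orig:{}
  [2..2]={T1}  "b"  orig:{}
  [0..1]=∅  "bc"
  [1..2]=∅  "cb"
  [0..2]=∅  "bcb"

S ∉ T[0,2] ⇒ NO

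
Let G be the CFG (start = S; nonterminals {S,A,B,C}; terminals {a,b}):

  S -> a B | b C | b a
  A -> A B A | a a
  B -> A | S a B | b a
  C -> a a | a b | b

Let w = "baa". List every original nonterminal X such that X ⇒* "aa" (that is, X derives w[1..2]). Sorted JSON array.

Convert to CNF:
  S -> T0 B | T1 C | T1 T0
  A -> A X2 | T0 T0
  B -> A X3 | S X4 | T0 T0 | T1 T0
  C -> T0 T0 | T0 T1 | b
  T0 -> a
  T1 -> b
  X2 -> B A
  X3 -> B A
  X4 -> T0 B

CYK fill (cells [i..j] with 1 ≤ i ≤ j ≤ 2 only):
  T[1,1] 'a' = {T0}  orig:{}
  T[2,2] 'a' = {T0}  orig:{}
  T[1,2] 'aa' = {A,B,C}

Original NTs in T[1,2] deriving "aa": ["A", "B", "C"]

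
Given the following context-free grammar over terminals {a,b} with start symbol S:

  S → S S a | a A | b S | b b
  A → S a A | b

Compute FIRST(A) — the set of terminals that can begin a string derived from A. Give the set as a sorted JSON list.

FIRST sets, iterate to fixpoint:
pass 1:
  A via A→b: +{b}
  S via S→a A: +{a}
  S via S→b S: +{b}
  FIRST[S]={a,b}  FIRST[A]={b}
pass 2:
  A via A→S a A: +{a}
  FIRST[S]={a,b}  FIRST[A]={a,b}
pass 3: done
  FIRST[S]={a,b}  FIRST[A]={a,b}

FIRST(A) = ["a", "b"]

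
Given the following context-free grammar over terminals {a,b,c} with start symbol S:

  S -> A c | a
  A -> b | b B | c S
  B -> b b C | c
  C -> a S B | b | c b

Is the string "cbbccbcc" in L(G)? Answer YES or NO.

Convert to CNF:
  S -> A T1 | a
  A -> T0 B | T1 S | b
  B -> T0 X3 | c
  C -> T1 T0 | T2 X4 | b
  T0 -> b
  T1 -> c
  T2 -> a
  X3 -> T0 C
  X4 -> S B

Fill CYK table bottom-up:
  [0..0]={B,T1}  "c"  orig:{B}
  [1..1]={A,C,T0}  "b"  orig:{A,C}
  [2..2]={A,C,T0}  "b"  orig:{A,C}
  [3..3]={B,T1}  "c"  orig:{B}
  [4..4]={B,T1}  "c"  orig:{B}
  [5..5]={A,C,T0}  "b"  orig:{A,C}
  [6..6]={B,T1}  "c"  orig:{B}
  [7..7]={B,T1}  "c"  orig:{B}
  [0..1]={C}  "cb"
  [1..2]={X3}  "bb"  orig:{}
  [2..3]={A,S}  "bc"
  [3..4]=∅  "cc"
  [4..5]={C}  "cb"
  [5..6]={A,S}  "bc"
  [6..7]=∅  "cc"
  [0..2]=∅  "cbb"
  [1..3]=∅  "bbc"
  [2..4]={S,X4}  "bcc"  orig:{S}
  [3..5]=∅  "ccb"
  [4..6]={A}  "cbc"
  [5..7]={S,X4}  "bcc"  orig:{S}
  [0..3]=∅  "cbbc"
  [1..4]=∅  "bbcc"
  [2..5]=∅  "bccb"
  [3..6]=∅  "ccbc"
  [4..7]={A,S}  "cbcc"
  [0..4]=∅  "cbbcc"
  [1..5]=∅  "bbccb"
  [2..6]=∅  "bccbc"
  [3..7]={A}  "ccbcc"
  [0..5]=∅  "cbbccb"
  [1..6]=∅  "bbccbc"
  [2..7]=∅  "bccbcc"
  [0..6]=∅  "cbbccbc"
  [1..7]=∅  "bbccbcc"
  [0..7]=∅  "cbbccbcc"

S ∉ T[0,7] ⇒ NO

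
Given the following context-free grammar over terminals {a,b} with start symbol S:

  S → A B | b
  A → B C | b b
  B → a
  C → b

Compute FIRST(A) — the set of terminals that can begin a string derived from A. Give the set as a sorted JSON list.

Compute FIRST by fixpoint:
iter 1:
  A via A→b b: +{b}
  B via B→a: +{a}
  C via C→b: +{b}
  S via S→A B: +{b}
  FIRST[S]={b}  FIRST[A]={b}  FIRST[B]={a}  FIRST[C]={b}
iter 2:
  A via A→B C: +{a}
  S via S→A B: +{a}
  FIRST[S]={a,b}  FIRST[A]={a,b}  FIRST[B]={a}  FIRST[C]={b}
iter 3: done
  FIRST[S]={a,b}  FIRST[A]={a,b}  FIRST[B]={a}  FIRST[C]={b}

FIRST(A) = ["a", "b"]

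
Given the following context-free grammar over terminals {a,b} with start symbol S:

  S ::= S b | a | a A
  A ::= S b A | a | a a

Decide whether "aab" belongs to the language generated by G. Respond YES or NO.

CNF form of G:
  S -> S T0 | T1 A | a
  A -> S X2 | T1 T1 | a
  T0 -> b
  T1 -> a
  X2 -> T0 A

CYK table (by increasing span):
  T[0,0] 'a' = {A,S,T1}  orig:{A,S}
  T[1,1] 'a' = {A,S,T1}  orig:{A,S}
  T[2,2] 'b' = {T0}  orig:{}
  T[0,1] 'aa' = {A,S}
  T[1,2] 'ab' = {S}
  T[0,2] 'aab' = {S}

S ∈ T[0,2] ⇒ YES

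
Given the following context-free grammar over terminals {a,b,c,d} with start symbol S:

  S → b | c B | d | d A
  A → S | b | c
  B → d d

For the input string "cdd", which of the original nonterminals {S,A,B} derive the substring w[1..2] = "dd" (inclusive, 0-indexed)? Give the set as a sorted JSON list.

Convert to CNF:
  S -> T0 B | T1 A | b | d
  A -> T0 B | T1 A | b | c | d
  B -> T1 T1
  T0 -> c
  T1 -> d

CYK table (by increasing span), restricted to cells inside w[1..2]:
  [1..1]={A,S,T1}  "d"  orig:{A,S}
  [2..2]={A,S,T1}  "d"  orig:{A,S}
  [1..2]={A,B,S}  "dd"

Original NTs in T[1,2] deriving "dd": ["A", "B", "S"]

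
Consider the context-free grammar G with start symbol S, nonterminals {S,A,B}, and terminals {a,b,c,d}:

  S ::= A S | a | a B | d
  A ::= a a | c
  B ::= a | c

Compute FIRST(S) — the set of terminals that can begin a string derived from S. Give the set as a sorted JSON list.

Compute FIRST by fixpoint:
[1]
  A via A→a a: +{a}
  A via A→c: +{c}
  B via B→a: +{a}
  B via B→c: +{c}
  S via S→A S: +{a,c}
  S via S→d: +{d}
  S: {a,c,d}  A: {a,c}  B: {a,c}
[2] done
  S: {a,c,d}  A: {a,c}  B: {a,c}

FIRST(S) = ["a", "c", "d"]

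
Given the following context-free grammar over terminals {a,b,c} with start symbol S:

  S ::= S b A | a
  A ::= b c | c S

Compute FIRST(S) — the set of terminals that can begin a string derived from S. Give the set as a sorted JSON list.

Compute FIRST by fixpoint:
round 1:
  A via A→b c: +{b}
  A via A→c S: +{c}
  S via S→a: +{a}
  FIRST(S)={a}  FIRST(A)={b,c}
round 2: done
  FIRST(S)={a}  FIRST(A)={b,c}

FIRST(S) = ["a"]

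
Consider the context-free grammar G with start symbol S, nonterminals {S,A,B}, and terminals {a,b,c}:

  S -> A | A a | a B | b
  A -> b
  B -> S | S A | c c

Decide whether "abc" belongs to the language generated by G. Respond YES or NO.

Convert to CNF:
  S -> A T0 | T0 B | b
  A -> b
  B -> A T0 | S A | T0 B | T1 T1 | b
  T0 -> a
  T1 -> c

Fill CYK table bottom-up:
  cell(0,0) a: {T0}  orig:{}
  cell(1,1) b: {A,B,S}
  cell(2,2) c: {T1}  orig:{}
  cell(0,1) ab: {B,S}
  cell(1,2) bc: ∅
  cell(0,2) abc: ∅

S ∉ T[0,2] ⇒ NO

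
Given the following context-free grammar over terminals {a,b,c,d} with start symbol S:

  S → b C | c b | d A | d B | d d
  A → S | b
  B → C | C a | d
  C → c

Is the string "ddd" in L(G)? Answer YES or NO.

Convert to CNF:
  S -> T0 C | T1 T0 | T2 A | T2 B | T2 T2
  A -> T0 C | T1 T0 | T2 A | T2 B | T2 T2 | b
  B -> C T3 | c | d
  C -> c
  T0 -> b
  T1 -> c
  T2 -> d
  T3 -> a

CYK table (by increasing span):
  cell(0,0) d: {B,T2}  orig:{B}
  cell(1,1) d: {B,T2}  orig:{B}
  cell(2,2) d: {B,T2}  orig:{B}
  cell(0,1) dd: {A,S}
  cell(1,2) dd: {A,S}
  cell(0,2) ddd: {A,S}

S ∈ T[0,2] ⇒ YES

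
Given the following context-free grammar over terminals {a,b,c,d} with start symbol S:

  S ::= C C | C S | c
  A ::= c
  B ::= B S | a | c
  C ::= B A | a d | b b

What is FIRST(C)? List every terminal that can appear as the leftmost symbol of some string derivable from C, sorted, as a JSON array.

FIRST iteration:
[1]
  A via A→c: +{c}
  B via B→a: +{a}
  B via B→c: +{c}
  C via C→B A: +{a,c}
  C via C→b b: +{b}
  S via S→C C: +{a,b,c}
  FIRST[S]={a,b,c}  FIRST[A]={c}  FIRST[B]={a,c}  FIRST[C]={a,b,c}
[2] (stable)
  FIRST[S]={a,b,c}  FIRST[A]={c}  FIRST[B]={a,c}  FIRST[C]={a,b,c}

FIRST(C) = ["a", "b", "c"]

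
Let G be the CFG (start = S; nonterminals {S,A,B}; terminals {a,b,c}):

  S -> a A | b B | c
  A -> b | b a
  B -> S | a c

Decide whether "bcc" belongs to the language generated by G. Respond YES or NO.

CNF form of G:
  S -> T0 B | T1 A | c
  A -> T0 T1 | b
  B -> T0 B | T1 A | T1 T2 | c
  T0 -> b
  T1 -> a
  T2 -> c

CYK fill:
  [0..0]={A,T0}  "b"  orig:{A}
  [1..1]={B,S,T2}  "c"  orig:{B,S}
  [2..2]={B,S,T2}  "c"  orig:{B,S}
  [0..1]={B,S}  "bc"
  [1..2]=∅  "cc"
  [0..2]=∅  "bcc"

S ∉ T[0,2] ⇒ NO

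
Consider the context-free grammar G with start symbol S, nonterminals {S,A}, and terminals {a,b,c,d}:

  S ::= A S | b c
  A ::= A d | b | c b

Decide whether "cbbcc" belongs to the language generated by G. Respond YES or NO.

CNF form of G:
  S -> A S | T2 T1
  A -> A T0 | T1 T2 | b
  T0 -> d
  T1 -> c
  T2 -> b

CYK table (by increasing span):
  [0..0]={T1}  "c"  orig:{}
  [1..1]={A,T2}  "b"  orig:{A}
  [2..2]={A,T2}  "b"  orig:{A}
  [3..3]={T1}  "c"  orig:{}
  [4..4]={T1}  "c"  orig:{}
  [0..1]={A}  "cb"
  [1..2]=∅  "bb"
  [2..3]={S}  "bc"
  [3..4]=∅  "cc"
  [0..2]=∅  "cbb"
  [1..3]={S}  "bbc"
  [2..4]=∅  "bcc"
  [0..3]={S}  "cbbc"
  [1..4]=∅  "bbcc"
  [0..4]=∅  "cbbcc"

S ∉ T[0,4] ⇒ NO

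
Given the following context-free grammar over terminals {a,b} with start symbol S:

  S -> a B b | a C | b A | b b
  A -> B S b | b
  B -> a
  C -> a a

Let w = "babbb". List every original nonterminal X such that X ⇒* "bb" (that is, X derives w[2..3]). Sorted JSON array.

Convert to CNF:
  S -> T0 A | T0 T0 | T1 C | T1 X3
  A -> B X2 | b
  B -> a
  C -> T1 T1
  T0 -> b
  T1 -> a
  X2 -> S T0
  X3 -> B T0

CYK table (by increasing span) (cells [i..j] with 2 ≤ i ≤ j ≤ 3 only):
  T[2,2] 'b' = {A,T0}  orig:{A}
  T[3,3] 'b' = {A,T0}  orig:{A}
  T[2,3] 'bb' = {S}

Original NTs in T[2,3] deriving "bb": ["S"]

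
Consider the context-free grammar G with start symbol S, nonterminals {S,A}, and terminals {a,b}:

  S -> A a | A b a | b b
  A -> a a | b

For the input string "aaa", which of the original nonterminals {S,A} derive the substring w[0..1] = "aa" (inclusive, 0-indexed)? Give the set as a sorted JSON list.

Convert to CNF:
  S -> A T0 | A X2 | T1 T1
  A -> T0 T0 | b
  T0 -> a
  T1 -> b
  X2 -> T1 T0

Fill CYK table bottom-up, restricted to cells inside w[0..1]:
  cell(0,0) a: {T0}  orig:{}
  cell(1,1) a: {T0}  orig:{}
  cell(0,1) aa: {A}

Original NTs in T[0,1] deriving "aa": ["A"]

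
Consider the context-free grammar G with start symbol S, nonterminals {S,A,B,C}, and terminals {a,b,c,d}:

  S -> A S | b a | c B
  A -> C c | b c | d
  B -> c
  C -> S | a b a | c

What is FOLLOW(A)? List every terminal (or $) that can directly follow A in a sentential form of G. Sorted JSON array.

FIRST sets, iterate to fixpoint:
iter 1:
  A via A→b c: +{b}
  A via A→d: +{d}
  B via B→c: +{c}
  C via C→a b a: +{a}
  C via C→c: +{c}
  S via S→A S: +{b,d}
  S via S→c B: +{c}
  FIRST[S]={b,c,d}  FIRST[A]={b,d}  FIRST[B]={c}  FIRST[C]={a,c}
iter 2:
  A via A→C c: +{a,c}
  C via C→S: +{b,d}
  S via S→A S: +{a}
  FIRST[S]={a,b,c,d}  FIRST[A]={a,b,c,d}  FIRST[B]={c}  FIRST[C]={a,b,c,d}
iter 3: (stable)
  FIRST[S]={a,b,c,d}  FIRST[A]={a,b,c,d}  FIRST[B]={c}  FIRST[C]={a,b,c,d}

FOLLOW iteration:
initialize: $ ∈ FOLLOW(S)
round 1:
  A→C c: FOLLOW(C) ⊇ FIRST(c) = {c}; new: +{c}
  C→S: FOLLOW(S) ⊇ FOLLOW(C) ⊇ {c}; new: +{c}
  S→A S: FOLLOW(A) ⊇ FIRST(S) = {a,b,c,d}; new: +{a,b,c,d}
  S→c B: FOLLOW(B) ⊇ FOLLOW(S) ⊇ {$,c}; new: +{$,c}
  FOLLOW[S]={$,c}  FOLLOW[A]={a,b,c,d}  FOLLOW[B]={$,c}  FOLLOW[C]={c}
round 2: done
  FOLLOW[S]={$,c}  FOLLOW[A]={a,b,c,d}  FOLLOW[B]={$,c}  FOLLOW[C]={c}

FOLLOW(A) = ["a", "b", "c", "d"]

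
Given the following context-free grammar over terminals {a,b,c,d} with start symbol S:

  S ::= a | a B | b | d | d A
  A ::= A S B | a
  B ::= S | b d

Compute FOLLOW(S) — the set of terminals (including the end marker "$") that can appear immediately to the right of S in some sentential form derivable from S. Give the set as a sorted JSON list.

FIRST sets, iterate to fixpoint:
iter 1:
  A via A→a: +{a}
  B via B→b d: +{b}
  S via S→a: +{a}
  S via S→b: +{b}
  S via S→d: +{d}
  FIRST[S]={a,b,d}  FIRST[A]={a}  FIRST[B]={b}
iter 2:
  B via B→S: +{a,d}
  FIRST[S]={a,b,d}  FIRST[A]={a}  FIRST[B]={a,b,d}
iter 3: — fixpoint
  FIRST[S]={a,b,d}  FIRST[A]={a}  FIRST[B]={a,b,d}

Compute FOLLOW by fixpoint:
FOLLOW(S) := {$}
[1]
  A→A S B: FOLLOW(A) ⊇ FIRST(S) = {a,b,d}; new: +{a,b,d}
  A→A S B: FOLLOW(S) ⊇ FIRST(B) = {a,b,d}; new: +{a,b,d}
  A→A S B: FOLLOW(B) ⊇ FOLLOW(A) ⊇ {a,b,d}; new: +{a,b,d}
  S→a B: FOLLOW(B) ⊇ FOLLOW(S) ⊇ {$,a,b,d}; new: +{$}
  S→d A: FOLLOW(A) ⊇ FOLLOW(S) ⊇ {$,a,b,d}; new: +{$}
  S: {$,a,b,d}  A: {$,a,b,d}  B: {$,a,b,d}
[2] (no change)
  S: {$,a,b,d}  A: {$,a,b,d}  B: {$,a,b,d}

FOLLOW(S) = ["$", "a", "b", "d"]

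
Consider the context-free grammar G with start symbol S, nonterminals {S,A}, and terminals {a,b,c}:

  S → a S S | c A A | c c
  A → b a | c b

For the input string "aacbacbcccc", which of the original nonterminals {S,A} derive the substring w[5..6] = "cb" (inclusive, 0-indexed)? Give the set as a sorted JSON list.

CNF form of G:
  S -> T1 X3 | T2 T2 | T2 X4
  A -> T0 T1 | T2 T0
  T0 -> b
  T1 -> a
  T2 -> c
  X3 -> S S
  X4 -> A A

CYK table (by increasing span) (cells [i..j] with 5 ≤ i ≤ j ≤ 6 only):
  cell(5,5) c: {T2}  orig:{}
  cell(6,6) b: {T0}  orig:{}
  cell(5,6) cb: {A}

Original NTs in T[5,6] deriving "cb": ["A"]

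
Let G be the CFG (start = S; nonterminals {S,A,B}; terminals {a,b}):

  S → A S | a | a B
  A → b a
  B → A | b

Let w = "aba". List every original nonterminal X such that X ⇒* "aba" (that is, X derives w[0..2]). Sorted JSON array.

CNF form of G:
  S -> A S | T1 B | a
  A -> T0 T1
  B -> T0 T1 | b
  T0 -> b
  T1 -> a

CYK fill — only the sub-triangle for w[0..2]:
  cell(0,0) a: {S,T1}  orig:{S}
  cell(1,1) b: {B,T0}  orig:{B}
  cell(2,2) a: {S,T1}  orig:{S}
  cell(0,1) ab: {S}
  cell(1,2) ba: {A,B}
  cell(0,2) aba: {S}

Original NTs in T[0,2] deriving "aba": ["S"]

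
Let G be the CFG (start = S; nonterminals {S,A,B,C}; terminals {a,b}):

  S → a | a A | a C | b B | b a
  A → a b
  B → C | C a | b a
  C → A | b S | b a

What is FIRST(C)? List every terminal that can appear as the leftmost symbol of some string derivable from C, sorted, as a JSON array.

Compute FIRST by fixpoint:
iter 1:
  A via A→a b: +{a}
  B via B→b a: +{b}
  C via C→A: +{a}
  C via C→b S: +{b}
  S via S→a: +{a}
  S via S→b B: +{b}
  S: {a,b}  A: {a}  B: {b}  C: {a,b}
iter 2:
  B via B→C: +{a}
  S: {a,b}  A: {a}  B: {a,b}  C: {a,b}
iter 3: (stable)
  S: {a,b}  A: {a}  B: {a,b}  C: {a,b}

FIRST(C) = ["a", "b"]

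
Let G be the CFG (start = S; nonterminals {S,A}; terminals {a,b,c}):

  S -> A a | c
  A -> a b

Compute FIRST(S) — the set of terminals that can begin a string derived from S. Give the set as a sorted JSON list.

FIRST sets, iterate to fixpoint:
round 1:
  A via A→a b: +{a}
  S via S→A a: +{a}
  S via S→c: +{c}
  FIRST(S)={a,c}  FIRST(A)={a}
round 2: (stable)
  FIRST(S)={a,c}  FIRST(A)={a}

FIRST(S) = ["a", "c"]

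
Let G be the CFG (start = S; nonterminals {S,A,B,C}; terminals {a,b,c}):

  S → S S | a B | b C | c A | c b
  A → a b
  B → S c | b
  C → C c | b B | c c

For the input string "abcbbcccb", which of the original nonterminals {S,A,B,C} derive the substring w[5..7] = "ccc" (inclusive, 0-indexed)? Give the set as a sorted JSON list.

CNF form of G:
  S -> S S | T0 B | T1 C | T2 A | T2 T1
  A -> T0 T1
  B -> S T2 | b
  C -> C T2 | T1 B | T2 T2
  T0 -> a
  T1 -> b
  T2 -> c

CYK fill (cells [i..j] with 5 ≤ i ≤ j ≤ 7 only):
  [5..5]={T2}  "c"  orig:{}
  [6..6]={T2}  "c"  orig:{}
  [7..7]={T2}  "c"  orig:{}
  [5..6]={C}  "cc"
  [6..7]={C}  "cc"
  [5..7]={C}  "ccc"

Original NTs in T[5,7] deriving "ccc": ["C"]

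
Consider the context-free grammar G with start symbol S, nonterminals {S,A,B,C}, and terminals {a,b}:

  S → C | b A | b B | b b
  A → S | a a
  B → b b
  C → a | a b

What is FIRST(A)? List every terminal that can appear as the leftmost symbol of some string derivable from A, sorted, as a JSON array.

Compute FIRST by fixpoint:
round 1:
  A via A→a a: +{a}
  B via B→b b: +{b}
  C via C→a: +{a}
  S via S→C: +{a}
  S via S→b A: +{b}
  FIRST(S)={a,b}  FIRST(A)={a}  FIRST(B)={b}  FIRST(C)={a}
round 2:
  A via A→S: +{b}
  FIRST(S)={a,b}  FIRST(A)={a,b}  FIRST(B)={b}  FIRST(C)={a}
round 3: — fixpoint
  FIRST(S)={a,b}  FIRST(A)={a,b}  FIRST(B)={b}  FIRST(C)={a}

FIRST(A) = ["a", "b"]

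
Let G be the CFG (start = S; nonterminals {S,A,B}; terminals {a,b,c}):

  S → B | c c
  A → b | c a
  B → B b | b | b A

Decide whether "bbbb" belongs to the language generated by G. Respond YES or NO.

Convert to CNF:
  S -> B T2 | T0 T0 | T2 A | b
  A -> T0 T1 | b
  B -> B T2 | T2 A | b
  T0 -> c
  T1 -> a
  T2 -> b

CYK table (by increasing span):
  T[0,0] 'b' = {A,B,S,T2}  orig:{A,B,S}
  T[1,1] 'b' = {A,B,S,T2}  orig:{A,B,S}
  T[2,2] 'b' = {A,B,S,T2}  orig:{A,B,S}
  T[3,3] 'b' = {A,B,S,T2}  orig:{A,B,S}
  T[0,1] 'bb' = {B,S}
  T[1,2] 'bb' = {B,S}
  T[2,3] 'bb' = {B,S}
  T[0,2] 'bbb' = {B,S}
  T[1,3] 'bbb' = {B,S}
  T[0,3] 'bbbb' = {B,S}

S ∈ T[0,3] ⇒ YES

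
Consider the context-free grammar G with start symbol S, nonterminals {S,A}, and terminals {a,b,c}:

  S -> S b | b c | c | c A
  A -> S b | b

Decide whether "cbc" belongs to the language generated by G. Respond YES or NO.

CNF form of G:
  S -> S T0 | T0 T1 | T1 A | c
  A -> S T0 | b
  T0 -> b
  T1 -> c

Fill CYK table bottom-up:
  cell(0,0) c: {S,T1}  orig:{S}
  cell(1,1) b: {A,T0}  orig:{A}
  cell(2,2) c: {S,T1}  orig:{S}
  cell(0,1) cb: {A,S}
  cell(1,2) bc: {S}
  cell(0,2) cbc: ∅

S ∉ T[0,2] ⇒ NO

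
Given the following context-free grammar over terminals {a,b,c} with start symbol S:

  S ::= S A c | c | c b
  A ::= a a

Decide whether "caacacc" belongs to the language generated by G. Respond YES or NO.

Convert to CNF:
  S -> S X3 | T1 T2 | c
  A -> T0 T0
  T0 -> a
  T1 -> c
  T2 -> b
  X3 -> A T1

CYK table (by increasing span):
  T[0,0] 'c' = {S,T1}  orig:{S}
  T[1,1] 'a' = {T0}  orig:{}
  T[2,2] 'a' = {T0}  orig:{}
  T[3,3] 'c' = {S,T1}  orig:{S}
  T[4,4] 'a' = {T0}  orig:{}
  T[5,5] 'c' = {S,T1}  orig:{S}
  T[6,6] 'c' = {S,T1}  orig:{S}
  T[0,1] 'ca' = ∅
  T[1,2] 'aa' = {A}
  T[2,3] 'ac' = ∅
  T[3,4] 'ca' = ∅
  T[4,5] 'ac' = ∅
  T[5,6] 'cc' = ∅
  T[0,2] 'caa' = ∅
  T[1,3] 'aac' = {X3}  orig:{}
  T[2,4] 'aca' = ∅
  T[3,5] 'cac' = ∅
  T[4,6] 'acc' = ∅
  T[0,3] 'caac' = {S}
  T[1,4] 'aaca' = ∅
  T[2,5] 'acac' = ∅
  T[3,6] 'cacc' = ∅
  T[0,4] 'caaca' = ∅
  T[1,5] 'aacac' = ∅
  T[2,6] 'acacc' = ∅
  T[0,5] 'caacac' = ∅
  T[1,6] 'aacacc' = ∅
  T[0,6] 'caacacc' = ∅

S ∉ T[0,6] ⇒ NO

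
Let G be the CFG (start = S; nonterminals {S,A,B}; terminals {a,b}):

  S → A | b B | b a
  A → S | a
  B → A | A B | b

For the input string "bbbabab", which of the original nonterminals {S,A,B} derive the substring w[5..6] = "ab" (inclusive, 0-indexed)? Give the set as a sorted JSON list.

CNF form of G:
  S -> T0 B | T0 T1 | a
  A -> T0 B | T0 T1 | a
  B -> A B | T0 B | T0 T1 | a | b
  T0 -> b
  T1 -> a

CYK fill — only the sub-triangle for w[5..6]:
  [5..5]={A,B,S,T1}  "a"  orig:{A,B,S}
  [6..6]={B,T0}  "b"  orig:{B}
  [5..6]={B}  "ab"

Original NTs in T[5,6] deriving "ab": ["B"]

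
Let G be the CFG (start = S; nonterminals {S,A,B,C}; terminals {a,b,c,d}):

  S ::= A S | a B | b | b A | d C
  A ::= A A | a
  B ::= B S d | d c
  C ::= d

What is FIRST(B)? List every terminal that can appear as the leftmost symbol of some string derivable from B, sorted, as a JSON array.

FIRST sets, iterate to fixpoint:
pass 1:
  A via A→a: +{a}
  B via B→d c: +{d}
  C via C→d: +{d}
  S via S→A S: +{a}
  S via S→b: +{b}
  S via S→d C: +{d}
  S: {a,b,d}  A: {a}  B: {d}  C: {d}
pass 2: — fixpoint
  S: {a,b,d}  A: {a}  B: {d}  C: {d}

FIRST(B) = ["d"]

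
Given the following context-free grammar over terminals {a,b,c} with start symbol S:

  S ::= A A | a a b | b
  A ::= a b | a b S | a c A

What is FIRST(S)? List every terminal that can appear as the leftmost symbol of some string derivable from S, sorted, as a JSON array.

FIRST iteration:
pass 1:
  A via A→a b: +{a}
  S via S→A A: +{a}
  S via S→b: +{b}
  FIRST[S]={a,b}  FIRST[A]={a}
pass 2: (stable)
  FIRST[S]={a,b}  FIRST[A]={a}

FIRST(S) = ["a", "b"]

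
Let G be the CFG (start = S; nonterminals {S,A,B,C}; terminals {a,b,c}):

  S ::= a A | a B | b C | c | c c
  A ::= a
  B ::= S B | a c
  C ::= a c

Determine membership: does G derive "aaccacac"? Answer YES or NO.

Convert to CNF:
  S -> T0 A | T0 B | T1 T1 | T2 C | c
  A -> a
  B -> S B | T0 T1
  C -> T0 T1
  T0 -> a
  T1 -> c
  T2 -> b

CYK table (by increasing span):
  cell(0,0) a: {A,T0}  orig:{A}
  cell(1,1) a: {A,T0}  orig:{A}
  cell(2,2) c: {S,T1}  orig:{S}
  cell(3,3) c: {S,T1}  orig:{S}
  cell(4,4) a: {A,T0}  orig:{A}
  cell(5,5) c: {S,T1}  orig:{S}
  cell(6,6) a: {A,T0}  orig:{A}
  cell(7,7) c: {S,T1}  orig:{S}
  cell(0,1) aa: {S}
  cell(1,2) ac: {B,C}
  cell(2,3) cc: {S}
  cell(3,4) ca: ∅
  cell(4,5) ac: {B,C}
  cell(5,6) ca: ∅
  cell(6,7) ac: {B,C}
  cell(0,2) aac: {S}
  cell(1,3) acc: ∅
  cell(2,4) cca: ∅
  cell(3,5) cac: {B}
  cell(4,6) aca: ∅
  cell(5,7) cac: {B}
  cell(0,3) aacc: ∅
  cell(1,4) acca: ∅
  cell(2,5) ccac: {B}
  cell(3,6) caca: ∅
  cell(4,7) acac: {S}
  cell(0,4) aacca: ∅
  cell(1,5) accac: {S}
  cell(2,6) ccaca: ∅
  cell(3,7) cacac: ∅
  cell(0,5) aaccac: {B}
  cell(1,6) accaca: ∅
  cell(2,7) ccacac: ∅
  cell(0,6) aaccaca: ∅
  cell(1,7) accacac: {B}
  cell(0,7) aaccacac: {S}

S ∈ T[0,7] ⇒ YES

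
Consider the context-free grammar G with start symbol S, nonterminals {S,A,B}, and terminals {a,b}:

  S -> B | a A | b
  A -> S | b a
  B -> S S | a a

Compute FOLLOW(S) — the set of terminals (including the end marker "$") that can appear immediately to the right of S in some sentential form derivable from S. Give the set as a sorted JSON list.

Compute FIRST by fixpoint:
iter 1:
  A via A→b a: +{b}
  B via B→a a: +{a}
  S via S→B: +{a}
  S via S→b: +{b}
  FIRST[S]={a,b}  FIRST[A]={b}  FIRST[B]={a}
iter 2:
  A via A→S: +{a}
  B via B→S S: +{b}
  FIRST[S]={a,b}  FIRST[A]={a,b}  FIRST[B]={a,b}
iter 3: — fixpoint
  FIRST[S]={a,b}  FIRST[A]={a,b}  FIRST[B]={a,b}

FOLLOW iteration:
FOLLOW(S) := {$}
pass 1:
  B→S S: FOLLOW(S) ⊇ FIRST(S) = {a,b}; new: +{a,b}
  S→B: FOLLOW(B) ⊇ FOLLOW(S) ⊇ {$,a,b}; new: +{$,a,b}
  S→a A: FOLLOW(A) ⊇ FOLLOW(S) ⊇ {$,a,b}; new: +{$,a,b}
  FOLLOW[S]={$,a,b}  FOLLOW[A]={$,a,b}  FOLLOW[B]={$,a,b}
pass 2: (no change)
  FOLLOW[S]={$,a,b}  FOLLOW[A]={$,a,b}  FOLLOW[B]={$,a,b}

FOLLOW(S) = ["$", "a", "b"]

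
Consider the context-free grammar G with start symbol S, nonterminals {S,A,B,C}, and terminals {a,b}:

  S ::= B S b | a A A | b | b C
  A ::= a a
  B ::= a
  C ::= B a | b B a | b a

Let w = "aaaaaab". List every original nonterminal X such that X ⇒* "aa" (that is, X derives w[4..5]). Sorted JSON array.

CNF form of G:
  S -> B X3 | T0 X4 | T1 C | b
  A -> T0 T0
  B -> a
  C -> B T0 | T1 T0 | T1 X2
  T0 -> a
  T1 -> b
  X2 -> B T0
  X3 -> S T1
  X4 -> A A

Fill CYK table bottom-up (cells [i..j] with 4 ≤ i ≤ j ≤ 5 only):
  T[4,4] 'a' = {B,T0}  orig:{B}
  T[5,5] 'a' = {B,T0}  orig:{B}
  T[4,5] 'aa' = {A,C,X2}  orig:{A,C}

Original NTs in T[4,5] deriving "aa": ["A", "C"]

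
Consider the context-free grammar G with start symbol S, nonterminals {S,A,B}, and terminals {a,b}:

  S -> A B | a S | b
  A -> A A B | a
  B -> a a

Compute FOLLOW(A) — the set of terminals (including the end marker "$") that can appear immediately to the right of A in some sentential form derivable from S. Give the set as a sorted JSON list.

Compute FIRST by fixpoint:
pass 1:
  A via A→a: +{a}
  B via B→a a: +{a}
  S via S→A B: +{a}
  S via S→b: +{b}
  FIRST[S]={a,b}  FIRST[A]={a}  FIRST[B]={a}
pass 2: (no change)
  FIRST[S]={a,b}  FIRST[A]={a}  FIRST[B]={a}

Compute FOLLOW by fixpoint:
initialize: $ ∈ FOLLOW(S)
pass 1:
  A→A A B: FOLLOW(A) ⊇ FIRST(A) = {a}; new: +{a}
  A→A A B: FOLLOW(B) ⊇ FOLLOW(A) ⊇ {a}; new: +{a}
  S→A B: FOLLOW(B) ⊇ FOLLOW(S) ⊇ {$}; new: +{$}
  FOLLOW(S)={$}  FOLLOW(A)={a}  FOLLOW(B)={$,a}
pass 2: (no change)
  FOLLOW(S)={$}  FOLLOW(A)={a}  FOLLOW(B)={$,a}

FOLLOW(A) = ["a"]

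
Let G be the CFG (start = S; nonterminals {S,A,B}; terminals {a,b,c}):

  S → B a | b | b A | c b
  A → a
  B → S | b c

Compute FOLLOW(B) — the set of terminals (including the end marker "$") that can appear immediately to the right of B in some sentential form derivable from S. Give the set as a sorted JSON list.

FIRST iteration:
pass 1:
  A via A→a: +{a}
  B via B→b c: +{b}
  S via S→B a: +{b}
  S via S→c b: +{c}
  FIRST[S]={b,c}  FIRST[A]={a}  FIRST[B]={b}
pass 2:
  B via B→S: +{c}
  FIRST[S]={b,c}  FIRST[A]={a}  FIRST[B]={b,c}
pass 3: done
  FIRST[S]={b,c}  FIRST[A]={a}  FIRST[B]={b,c}

FOLLOW iteration:
seed FOLLOW(S) with $
pass 1:
  S→B a: FOLLOW(B) ⊇ FIRST(a) = {a}; new: +{a}
  S→b A: FOLLOW(A) ⊇ FOLLOW(S) ⊇ {$}; new: +{$}
  FOLLOW(S)={$}  FOLLOW(A)={$}  FOLLOW(B)={a}
pass 2:
  B→S: FOLLOW(S) ⊇ FOLLOW(B) ⊇ {a}; new: +{a}
  S→b A: FOLLOW(A) ⊇ FOLLOW(S) ⊇ {$,a}; new: +{a}
  FOLLOW(S)={$,a}  FOLLOW(A)={$,a}  FOLLOW(B)={a}
pass 3: done
  FOLLOW(S)={$,a}  FOLLOW(A)={$,a}  FOLLOW(B)={a}

FOLLOW(B) = ["a"]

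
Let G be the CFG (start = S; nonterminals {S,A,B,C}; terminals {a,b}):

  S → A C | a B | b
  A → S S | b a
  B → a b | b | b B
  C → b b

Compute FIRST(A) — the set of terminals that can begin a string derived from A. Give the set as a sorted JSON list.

FIRST iteration:
iter 1:
  A via A→b a: +{b}
  B via B→a b: +{a}
  B via B→b: +{b}
  C via C→b b: +{b}
  S via S→A C: +{b}
  S via S→a B: +{a}
  FIRST(S)={a,b}  FIRST(A)={b}  FIRST(B)={a,b}  FIRST(C)={b}
iter 2:
  A via A→S S: +{a}
  FIRST(S)={a,b}  FIRST(A)={a,b}  FIRST(B)={a,b}  FIRST(C)={b}
iter 3: done
  FIRST(S)={a,b}  FIRST(A)={a,b}  FIRST(B)={a,b}  FIRST(C)={b}

FIRST(A) = ["a", "b"]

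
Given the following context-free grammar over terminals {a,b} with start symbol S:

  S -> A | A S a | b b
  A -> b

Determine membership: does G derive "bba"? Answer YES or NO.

Convert to CNF:
  S -> A X2 | T1 T1 | b
  A -> b
  T0 -> a
  T1 -> b
  X2 -> S T0

CYK fill:
  [0..0]={A,S,T1}  "b"  orig:{A,S}
  [1..1]={A,S,T1}  "b"  orig:{A,S}
  [2..2]={T0}  "a"  orig:{}
  [0..1]={S}  "bb"
  [1..2]={X2}  "ba"  orig:{}
  [0..2]={S,X2}  "bba"  orig:{S}

S ∈ T[0,2] ⇒ YES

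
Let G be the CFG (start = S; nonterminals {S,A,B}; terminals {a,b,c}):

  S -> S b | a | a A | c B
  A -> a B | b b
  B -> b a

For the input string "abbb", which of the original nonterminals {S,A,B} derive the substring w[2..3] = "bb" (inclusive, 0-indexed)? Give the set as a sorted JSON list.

CNF form of G:
  S -> S T1 | T0 A | T2 B | a
  A -> T0 B | T1 T1
  B -> T1 T0
  T0 -> a
  T1 -> b
  T2 -> c

CYK fill — only the sub-triangle for w[2..3]:
  [2..2]={T1}  "b"  orig:{}
  [3..3]={T1}  "b"  orig:{}
  [2..3]={A}  "bb"

Original NTs in T[2,3] deriving "bb": ["A"]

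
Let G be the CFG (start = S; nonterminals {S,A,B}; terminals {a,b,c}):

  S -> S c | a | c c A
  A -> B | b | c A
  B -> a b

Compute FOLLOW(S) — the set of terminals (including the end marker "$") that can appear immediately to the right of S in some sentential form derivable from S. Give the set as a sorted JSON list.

FIRST sets, iterate to fixpoint:
[1]
  A via A→b: +{b}
  A via A→c A: +{c}
  B via B→a b: +{a}
  S via S→a: +{a}
  S via S→c c A: +{c}
  S: {a,c}  A: {b,c}  B: {a}
[2]
  A via A→B: +{a}
  S: {a,c}  A: {a,b,c}  B: {a}
[3] (no change)
  S: {a,c}  A: {a,b,c}  B: {a}

FOLLOW sets:
FOLLOW(S) := {$}
round 1:
  S→S c: FOLLOW(S) ⊇ FIRST(c) = {c}; new: +{c}
  S→c c A: FOLLOW(A) ⊇ FOLLOW(S) ⊇ {$,c}; new: +{$,c}
  FOLLOW(S)={$,c}  FOLLOW(A)={$,c}  FOLLOW(B)={}
round 2:
  A→B: FOLLOW(B) ⊇ FOLLOW(A) ⊇ {$,c}; new: +{$,c}
  FOLLOW(S)={$,c}  FOLLOW(A)={$,c}  FOLLOW(B)={$,c}
round 3: (no change)
  FOLLOW(S)={$,c}  FOLLOW(A)={$,c}  FOLLOW(B)={$,c}

FOLLOW(S) = ["$", "c"]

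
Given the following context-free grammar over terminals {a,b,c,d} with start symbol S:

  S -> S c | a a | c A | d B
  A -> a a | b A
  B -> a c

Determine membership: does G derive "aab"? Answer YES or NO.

Convert to CNF:
  S -> S T2 | T0 T0 | T2 A | T3 B
  A -> T0 T0 | T1 A
  B -> T0 T2
  T0 -> a
  T1 -> b
  T2 -> c
  T3 -> d

CYK table (by increasing span):
  T[0,0] 'a' = {T0}  orig:{}
  T[1,1] 'a' = {T0}  orig:{}
  T[2,2] 'b' = {T1}  orig:{}
  T[0,1] 'aa' = {A,S}
  T[1,2] 'ab' = ∅
  T[0,2] 'aab' = ∅

S ∉ T[0,2] ⇒ NO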